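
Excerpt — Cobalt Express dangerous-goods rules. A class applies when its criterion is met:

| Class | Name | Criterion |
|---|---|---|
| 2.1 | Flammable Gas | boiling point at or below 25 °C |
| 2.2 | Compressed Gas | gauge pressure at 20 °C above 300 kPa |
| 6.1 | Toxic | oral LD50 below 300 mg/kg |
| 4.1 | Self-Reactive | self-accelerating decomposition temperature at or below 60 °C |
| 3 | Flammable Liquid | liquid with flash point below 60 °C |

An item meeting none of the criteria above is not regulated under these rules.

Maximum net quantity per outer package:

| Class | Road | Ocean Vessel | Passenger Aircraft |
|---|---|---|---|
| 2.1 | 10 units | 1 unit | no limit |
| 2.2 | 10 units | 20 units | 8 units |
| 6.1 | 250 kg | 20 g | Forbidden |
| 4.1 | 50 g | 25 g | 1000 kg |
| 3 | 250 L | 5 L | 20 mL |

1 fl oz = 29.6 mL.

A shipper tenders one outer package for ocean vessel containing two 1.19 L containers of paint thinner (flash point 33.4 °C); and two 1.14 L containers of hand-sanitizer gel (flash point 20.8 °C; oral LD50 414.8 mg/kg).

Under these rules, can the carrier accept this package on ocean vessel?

Paint thinner: flash point 33.4 °C < 60 °C → Class 3 (Flammable Liquid).
The hand-sanitizer gel has flash point 20.8 °C, which is < 60 °C, so it is Class 3 (Flammable Liquid).
Class 3 net quantity: (two 1.19 L containers = 2.38 L) + (two 1.14 L containers = 2.28 L) = 4.66 L.
That is within the Class 3 ocean vessel limit of 5 L.

Yes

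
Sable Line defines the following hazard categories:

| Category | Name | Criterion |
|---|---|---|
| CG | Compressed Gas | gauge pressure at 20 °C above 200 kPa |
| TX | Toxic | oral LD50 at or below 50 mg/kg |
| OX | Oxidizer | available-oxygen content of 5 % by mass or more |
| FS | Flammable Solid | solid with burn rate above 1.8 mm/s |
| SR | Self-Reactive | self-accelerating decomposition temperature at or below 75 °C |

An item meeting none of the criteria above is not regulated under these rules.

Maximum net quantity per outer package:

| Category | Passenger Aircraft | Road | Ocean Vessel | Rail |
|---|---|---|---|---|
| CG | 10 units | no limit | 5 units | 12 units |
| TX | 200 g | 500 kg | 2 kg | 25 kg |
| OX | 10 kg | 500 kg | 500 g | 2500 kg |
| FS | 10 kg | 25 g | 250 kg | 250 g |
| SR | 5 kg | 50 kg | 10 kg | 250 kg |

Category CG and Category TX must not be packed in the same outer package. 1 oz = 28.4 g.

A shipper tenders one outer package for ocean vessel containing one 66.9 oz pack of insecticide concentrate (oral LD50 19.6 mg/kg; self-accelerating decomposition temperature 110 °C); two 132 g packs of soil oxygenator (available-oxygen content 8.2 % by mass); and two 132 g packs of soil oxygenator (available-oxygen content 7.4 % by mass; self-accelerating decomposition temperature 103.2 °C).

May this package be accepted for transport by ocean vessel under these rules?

No

Oral LD50 19.6 mg/kg meets the Category TX criterion (Toxic), so the insecticide concentrate is Category TX.
Soil oxygenator: available-oxygen content 8.2 % by mass ≥ 5 % by mass → Category OX (Oxidizer).
Available-oxygen content 7.4 % by mass meets the Category OX criterion (Oxidizer), so the soil oxygenator is Category OX.
Total Category OX: (two 132 g packs = 264 g) + (two 132 g packs = 264 g) = 528 g.
528 g exceeds the ocean vessel limit of 500 g for Category OX.
Category TX quantity: one 66.9 oz pack = 1899.96 g.
1899.96 g is within the ocean vessel limit of 2 kg for Category TX.
The segregation rule (Category CG with Category TX) does not apply to Category OX with Category TX.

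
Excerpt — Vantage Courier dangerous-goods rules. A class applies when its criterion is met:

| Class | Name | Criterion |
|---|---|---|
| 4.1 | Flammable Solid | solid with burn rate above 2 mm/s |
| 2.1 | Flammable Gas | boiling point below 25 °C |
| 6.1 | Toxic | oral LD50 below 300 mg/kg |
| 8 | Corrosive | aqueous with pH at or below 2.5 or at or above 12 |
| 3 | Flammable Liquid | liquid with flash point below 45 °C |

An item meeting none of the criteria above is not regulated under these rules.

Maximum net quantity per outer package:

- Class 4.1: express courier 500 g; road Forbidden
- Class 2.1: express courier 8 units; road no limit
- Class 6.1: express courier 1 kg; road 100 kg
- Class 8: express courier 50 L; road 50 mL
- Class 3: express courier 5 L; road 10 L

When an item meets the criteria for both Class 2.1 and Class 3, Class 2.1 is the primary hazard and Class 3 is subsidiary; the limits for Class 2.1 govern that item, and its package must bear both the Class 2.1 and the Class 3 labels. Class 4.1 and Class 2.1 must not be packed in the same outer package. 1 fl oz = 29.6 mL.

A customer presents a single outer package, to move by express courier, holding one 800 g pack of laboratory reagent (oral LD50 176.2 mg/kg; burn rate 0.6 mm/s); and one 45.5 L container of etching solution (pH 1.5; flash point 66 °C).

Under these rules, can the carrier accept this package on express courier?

Yes

The laboratory reagent has oral LD50 176.2 mg/kg, which is < 300 mg/kg, so it is Class 6.1 (Toxic).
With pH 1.5 (≤ 2.5), the etching solution falls in Class 8.
Class 6.1 quantity: 800 g.
800 g ≤ 1 kg (express courier limit, Class 6.1) — within limit.
Class 8 quantity: 45.5 L.
45.5 L is within the express courier limit of 50 L for Class 8.
The segregation rule (Class 4.1 with Class 2.1) does not apply to Class 6.1 with Class 8.
Every hazard class is within its express courier limit and no segregation rule is violated.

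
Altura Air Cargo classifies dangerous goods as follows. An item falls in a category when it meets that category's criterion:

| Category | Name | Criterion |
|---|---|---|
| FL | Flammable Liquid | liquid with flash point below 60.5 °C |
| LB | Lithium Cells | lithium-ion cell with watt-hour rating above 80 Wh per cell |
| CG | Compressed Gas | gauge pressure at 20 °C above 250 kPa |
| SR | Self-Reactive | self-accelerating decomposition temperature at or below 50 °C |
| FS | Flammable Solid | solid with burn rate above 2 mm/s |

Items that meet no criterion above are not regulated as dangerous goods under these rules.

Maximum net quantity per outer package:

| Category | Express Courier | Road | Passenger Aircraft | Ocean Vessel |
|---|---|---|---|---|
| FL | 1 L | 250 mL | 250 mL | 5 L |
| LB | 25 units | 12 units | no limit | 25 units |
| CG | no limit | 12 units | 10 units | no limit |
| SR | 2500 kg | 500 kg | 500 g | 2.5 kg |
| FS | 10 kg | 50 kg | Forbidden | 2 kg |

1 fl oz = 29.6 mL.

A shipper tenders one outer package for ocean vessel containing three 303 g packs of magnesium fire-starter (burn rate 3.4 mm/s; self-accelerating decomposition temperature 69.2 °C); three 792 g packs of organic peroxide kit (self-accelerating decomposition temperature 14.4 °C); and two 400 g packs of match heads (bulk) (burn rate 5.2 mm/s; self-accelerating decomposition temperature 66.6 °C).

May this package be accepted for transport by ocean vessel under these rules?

Yes

The magnesium fire-starter has burn rate 3.4 mm/s, which is > 2 mm/s, so it is Category FS (Flammable Solid).
Self-accelerating decomposition temperature 14.4 °C meets the Category SR criterion (Self-Reactive), so the organic peroxide kit is Category SR.
Burn rate 5.2 mm/s meets the Category FS criterion (Flammable Solid), so the match heads (bulk) are Category FS.
Category FS net quantity: (three 303 g packs = 909 g) + (two 400 g packs = 800 g) = 1.709 kg.
1.709 kg is within the ocean vessel limit of 2 kg for Category FS.
Category SR quantity: three 792 g packs = 2.376 kg.
2.376 kg is within the ocean vessel limit of 2.5 kg for Category SR.
Every hazard category is within its ocean vessel limit and no segregation rule is violated.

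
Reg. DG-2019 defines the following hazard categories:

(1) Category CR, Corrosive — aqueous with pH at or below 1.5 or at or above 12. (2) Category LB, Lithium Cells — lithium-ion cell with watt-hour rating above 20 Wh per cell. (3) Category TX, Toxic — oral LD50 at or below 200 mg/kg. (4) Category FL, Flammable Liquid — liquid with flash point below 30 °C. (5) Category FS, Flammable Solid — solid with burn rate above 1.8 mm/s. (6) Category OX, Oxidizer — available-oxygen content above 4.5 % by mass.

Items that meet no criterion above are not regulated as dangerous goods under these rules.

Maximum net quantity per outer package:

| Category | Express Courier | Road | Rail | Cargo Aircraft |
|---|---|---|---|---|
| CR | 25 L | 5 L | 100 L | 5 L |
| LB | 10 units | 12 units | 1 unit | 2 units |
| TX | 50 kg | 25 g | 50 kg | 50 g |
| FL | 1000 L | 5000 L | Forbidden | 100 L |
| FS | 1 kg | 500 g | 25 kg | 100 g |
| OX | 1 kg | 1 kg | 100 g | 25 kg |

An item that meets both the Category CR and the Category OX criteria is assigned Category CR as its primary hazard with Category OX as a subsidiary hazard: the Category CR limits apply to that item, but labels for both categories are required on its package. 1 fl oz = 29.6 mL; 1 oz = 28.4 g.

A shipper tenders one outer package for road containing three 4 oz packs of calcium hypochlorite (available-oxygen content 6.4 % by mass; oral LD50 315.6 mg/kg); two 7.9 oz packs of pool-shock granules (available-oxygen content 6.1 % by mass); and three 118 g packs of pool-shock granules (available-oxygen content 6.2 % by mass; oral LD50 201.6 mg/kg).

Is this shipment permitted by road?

No

The calcium hypochlorite has available-oxygen content 6.4 % by mass, which is > 4.5 % by mass, so it is Category OX (Oxidizer).
Pool-shock granules: available-oxygen content 6.1 % by mass > 4.5 % by mass → Category OX (Oxidizer).
The pool-shock granules have available-oxygen content 6.2 % by mass, which is > 4.5 % by mass, so they are Category OX (Oxidizer).
Category OX net quantity: (three 4 oz packs = 340.8 g) + (two 7.9 oz packs = 448.72 g) + (three 118 g packs = 354 g) = 1143.52 g.
1143.52 g > 1 kg (road limit, Category OX) — over the limit.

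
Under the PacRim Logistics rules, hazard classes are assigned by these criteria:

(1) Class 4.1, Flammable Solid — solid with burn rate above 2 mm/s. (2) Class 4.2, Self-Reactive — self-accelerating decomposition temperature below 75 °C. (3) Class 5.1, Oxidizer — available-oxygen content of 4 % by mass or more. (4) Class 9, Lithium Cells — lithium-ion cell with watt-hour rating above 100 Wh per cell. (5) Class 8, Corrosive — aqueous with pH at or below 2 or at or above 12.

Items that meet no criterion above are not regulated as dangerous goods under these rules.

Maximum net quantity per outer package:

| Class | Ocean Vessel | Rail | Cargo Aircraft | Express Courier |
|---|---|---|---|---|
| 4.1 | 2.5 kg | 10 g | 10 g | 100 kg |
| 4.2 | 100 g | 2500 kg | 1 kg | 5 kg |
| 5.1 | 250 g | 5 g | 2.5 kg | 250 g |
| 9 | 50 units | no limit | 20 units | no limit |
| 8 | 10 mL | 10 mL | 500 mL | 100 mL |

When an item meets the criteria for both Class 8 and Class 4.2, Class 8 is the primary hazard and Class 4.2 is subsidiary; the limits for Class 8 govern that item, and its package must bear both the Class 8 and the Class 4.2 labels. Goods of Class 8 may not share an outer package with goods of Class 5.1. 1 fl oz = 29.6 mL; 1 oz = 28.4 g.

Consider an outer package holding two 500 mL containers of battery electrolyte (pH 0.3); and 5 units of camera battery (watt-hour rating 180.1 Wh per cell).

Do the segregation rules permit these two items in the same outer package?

Yes

The battery electrolyte has pH 0.3, which is ≤ 2, so it is Class 8 (Corrosive).
With watt-hour rating 180.1 Wh per cell (> 100 Wh per cell), the camera battery falls in Class 9.
No segregation rule bars Class 8 with Class 9.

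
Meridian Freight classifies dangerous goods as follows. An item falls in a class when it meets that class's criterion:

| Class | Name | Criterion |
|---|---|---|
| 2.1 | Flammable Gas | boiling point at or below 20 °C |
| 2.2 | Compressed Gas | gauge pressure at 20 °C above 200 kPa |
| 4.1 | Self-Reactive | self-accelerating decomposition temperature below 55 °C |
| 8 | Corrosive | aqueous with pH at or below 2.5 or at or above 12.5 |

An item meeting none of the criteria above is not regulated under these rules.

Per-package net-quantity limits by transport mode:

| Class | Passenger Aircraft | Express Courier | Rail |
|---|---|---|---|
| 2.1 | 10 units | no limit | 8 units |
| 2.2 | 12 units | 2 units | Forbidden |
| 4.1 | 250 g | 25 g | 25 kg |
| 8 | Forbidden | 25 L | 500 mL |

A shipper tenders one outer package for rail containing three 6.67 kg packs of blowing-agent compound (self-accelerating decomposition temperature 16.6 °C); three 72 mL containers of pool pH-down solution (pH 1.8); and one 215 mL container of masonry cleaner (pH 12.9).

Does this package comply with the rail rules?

Yes

Self-accelerating decomposition temperature 16.6 °C meets the Class 4.1 criterion (Self-Reactive), so the blowing-agent compound is Class 4.1.
The pool pH-down solution has pH 1.8, which is ≤ 2.5, so it is Class 8 (Corrosive).
pH 12.9 meets the Class 8 criterion (Corrosive), so the masonry cleaner is Class 8.
Class 8 net quantity: (three 72 mL containers = 216 mL) + 215 mL = 431 mL.
That is within the Class 8 rail limit of 500 mL.
Class 4.1 quantity: three 6.67 kg packs = 20.01 kg.
20.01 kg ≤ 25 kg (rail limit, Class 4.1) — within limit.
Every hazard class is within its rail limit and no segregation rule is violated.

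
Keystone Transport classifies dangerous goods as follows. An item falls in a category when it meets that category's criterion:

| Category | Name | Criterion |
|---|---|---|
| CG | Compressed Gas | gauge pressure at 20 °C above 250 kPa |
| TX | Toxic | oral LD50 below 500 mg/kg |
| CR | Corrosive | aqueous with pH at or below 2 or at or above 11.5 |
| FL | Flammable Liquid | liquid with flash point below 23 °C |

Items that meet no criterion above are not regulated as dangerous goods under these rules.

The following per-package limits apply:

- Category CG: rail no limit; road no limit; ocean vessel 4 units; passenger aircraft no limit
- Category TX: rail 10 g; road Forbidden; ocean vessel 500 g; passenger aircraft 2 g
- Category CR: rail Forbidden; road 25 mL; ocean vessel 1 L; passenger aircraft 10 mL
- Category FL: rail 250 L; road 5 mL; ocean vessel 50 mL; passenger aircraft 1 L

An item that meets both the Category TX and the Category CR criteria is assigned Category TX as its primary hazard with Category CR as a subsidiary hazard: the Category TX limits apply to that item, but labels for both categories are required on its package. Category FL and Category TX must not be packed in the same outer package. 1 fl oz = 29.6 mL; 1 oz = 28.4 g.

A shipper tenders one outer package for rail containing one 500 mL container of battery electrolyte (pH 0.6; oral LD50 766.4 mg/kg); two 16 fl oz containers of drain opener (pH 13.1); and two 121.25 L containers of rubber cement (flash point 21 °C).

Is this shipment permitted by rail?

The battery electrolyte has pH 0.6, which is ≤ 2, so it is Category CR (Corrosive).
The drain opener has pH 13.1, which is ≥ 11.5, so it is Category CR (Corrosive).
The rubber cement has flash point 21 °C, which is < 23 °C, so it is Category FL (Flammable Liquid).
Total Category CR: 500 mL + (two 16 fl oz containers = 947.2 mL) = 1447.2 mL.
By rail, Category CR is Forbidden regardless of quantity.
Category FL quantity: two 121.25 L containers = 242.5 L.
242.5 L is within the rail limit of 250 L for Category FL.
The segregation rule (Category FL with Category TX) does not apply to Category CR with Category FL.

No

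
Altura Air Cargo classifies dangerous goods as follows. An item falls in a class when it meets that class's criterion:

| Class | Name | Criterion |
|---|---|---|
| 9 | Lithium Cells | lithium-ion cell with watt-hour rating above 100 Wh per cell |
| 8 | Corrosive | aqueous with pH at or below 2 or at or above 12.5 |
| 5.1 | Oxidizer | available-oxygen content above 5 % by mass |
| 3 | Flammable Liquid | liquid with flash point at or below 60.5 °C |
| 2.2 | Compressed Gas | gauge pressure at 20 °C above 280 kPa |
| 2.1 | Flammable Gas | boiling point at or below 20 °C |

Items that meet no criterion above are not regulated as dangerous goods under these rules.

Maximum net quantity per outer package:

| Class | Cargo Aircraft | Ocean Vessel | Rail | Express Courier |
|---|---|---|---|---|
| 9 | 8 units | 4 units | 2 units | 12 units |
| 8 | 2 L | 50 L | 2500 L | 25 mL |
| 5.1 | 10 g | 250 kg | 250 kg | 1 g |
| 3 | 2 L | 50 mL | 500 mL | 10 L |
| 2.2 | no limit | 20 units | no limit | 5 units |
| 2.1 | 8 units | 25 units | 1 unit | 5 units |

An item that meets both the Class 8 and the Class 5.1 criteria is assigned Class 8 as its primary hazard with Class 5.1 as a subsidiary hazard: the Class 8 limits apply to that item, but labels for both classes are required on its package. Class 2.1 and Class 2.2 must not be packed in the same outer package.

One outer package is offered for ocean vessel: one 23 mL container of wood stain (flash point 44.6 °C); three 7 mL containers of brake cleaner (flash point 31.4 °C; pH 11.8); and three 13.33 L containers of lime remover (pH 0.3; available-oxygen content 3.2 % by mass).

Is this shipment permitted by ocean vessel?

Wood stain: flash point 44.6 °C ≤ 60.5 °C → Class 3 (Flammable Liquid).
With flash point 31.4 °C (≤ 60.5 °C), the brake cleaner falls in Class 3.
Lime remover: pH 0.3 ≤ 2 → Class 8 (Corrosive).
Total Class 3: 23 mL + (three 7 mL containers = 21 mL) = 44 mL.
44 mL ≤ 50 mL (ocean vessel limit, Class 3) — within limit.
Class 8 quantity: three 13.33 L containers = 39.99 L.
39.99 L is within the ocean vessel limit of 50 L for Class 8.
The segregation rule (Class 2.1 with Class 2.2) does not apply to Class 3 with Class 8.
Every hazard class is within its ocean vessel limit and no segregation rule is violated.

Yes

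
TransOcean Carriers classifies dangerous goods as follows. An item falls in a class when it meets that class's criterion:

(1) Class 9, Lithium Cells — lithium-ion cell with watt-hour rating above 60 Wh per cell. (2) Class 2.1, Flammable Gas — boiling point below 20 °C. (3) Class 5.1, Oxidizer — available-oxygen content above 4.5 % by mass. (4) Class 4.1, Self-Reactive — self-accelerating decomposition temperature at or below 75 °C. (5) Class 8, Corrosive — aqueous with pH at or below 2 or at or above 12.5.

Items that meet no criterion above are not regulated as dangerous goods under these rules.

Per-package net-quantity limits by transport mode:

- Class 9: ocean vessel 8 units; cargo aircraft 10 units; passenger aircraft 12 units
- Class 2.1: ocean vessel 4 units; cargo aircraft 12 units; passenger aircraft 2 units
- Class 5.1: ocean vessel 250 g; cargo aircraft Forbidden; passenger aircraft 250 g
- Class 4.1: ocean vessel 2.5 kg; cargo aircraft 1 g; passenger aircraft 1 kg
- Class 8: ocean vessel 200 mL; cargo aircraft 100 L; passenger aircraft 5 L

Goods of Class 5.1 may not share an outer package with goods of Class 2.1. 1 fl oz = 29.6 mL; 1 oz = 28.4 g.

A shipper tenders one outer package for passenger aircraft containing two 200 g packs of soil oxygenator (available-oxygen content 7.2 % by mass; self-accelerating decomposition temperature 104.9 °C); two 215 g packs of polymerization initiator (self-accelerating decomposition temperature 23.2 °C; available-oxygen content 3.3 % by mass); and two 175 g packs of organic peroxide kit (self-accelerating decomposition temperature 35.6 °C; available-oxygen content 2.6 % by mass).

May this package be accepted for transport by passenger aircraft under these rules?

Soil oxygenator: available-oxygen content 7.2 % by mass > 4.5 % by mass → Class 5.1 (Oxidizer).
With self-accelerating decomposition temperature 23.2 °C (≤ 75 °C), the polymerization initiator falls in Class 4.1.
Self-accelerating decomposition temperature 35.6 °C meets the Class 4.1 criterion (Self-Reactive), so the organic peroxide kit is Class 4.1.
Class 4.1 net quantity: (two 215 g packs = 430 g) + (two 175 g packs = 350 g) = 780 g.
780 g is within the passenger aircraft limit of 1 kg for Class 4.1.
Class 5.1 quantity: two 200 g packs = 400 g.
400 g exceeds the passenger aircraft limit of 250 g for Class 5.1.
The segregation rule (Class 5.1 with Class 2.1) does not apply to Class 4.1 with Class 5.1.

No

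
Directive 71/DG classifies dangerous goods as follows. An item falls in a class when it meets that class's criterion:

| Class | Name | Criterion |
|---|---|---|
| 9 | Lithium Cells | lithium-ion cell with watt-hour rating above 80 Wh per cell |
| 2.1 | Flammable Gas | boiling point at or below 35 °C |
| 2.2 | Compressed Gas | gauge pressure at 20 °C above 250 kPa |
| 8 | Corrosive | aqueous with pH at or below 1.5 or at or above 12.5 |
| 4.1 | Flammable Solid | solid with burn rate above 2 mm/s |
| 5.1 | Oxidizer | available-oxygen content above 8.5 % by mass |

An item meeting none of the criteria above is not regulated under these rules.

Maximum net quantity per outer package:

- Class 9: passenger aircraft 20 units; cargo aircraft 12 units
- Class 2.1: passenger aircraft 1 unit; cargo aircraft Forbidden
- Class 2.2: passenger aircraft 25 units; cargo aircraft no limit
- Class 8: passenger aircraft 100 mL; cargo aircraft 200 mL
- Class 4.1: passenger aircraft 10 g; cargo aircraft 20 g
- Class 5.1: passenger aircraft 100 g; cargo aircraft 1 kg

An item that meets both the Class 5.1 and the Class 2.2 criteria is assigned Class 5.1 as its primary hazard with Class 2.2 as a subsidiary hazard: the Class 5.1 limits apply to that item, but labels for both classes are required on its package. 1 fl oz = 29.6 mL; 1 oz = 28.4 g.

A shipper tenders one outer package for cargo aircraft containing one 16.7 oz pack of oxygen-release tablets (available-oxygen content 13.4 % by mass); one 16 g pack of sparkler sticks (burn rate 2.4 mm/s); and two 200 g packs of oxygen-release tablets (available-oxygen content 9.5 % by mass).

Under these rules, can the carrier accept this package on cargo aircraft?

With available-oxygen content 13.4 % by mass (> 8.5 % by mass), the oxygen-release tablets fall in Class 5.1.
Burn rate 2.4 mm/s meets the Class 4.1 criterion (Flammable Solid), so the sparkler sticks are Class 4.1.
Oxygen-release tablets: available-oxygen content 9.5 % by mass > 8.5 % by mass → Class 5.1 (Oxidizer).
Class 5.1 net quantity: (one 16.7 oz pack = 474.28 g) + (two 200 g packs = 400 g) = 874.28 g.
874.28 g ≤ 1 kg (cargo aircraft limit, Class 5.1) — within limit.
Class 4.1 quantity: 16 g.
16 g ≤ 20 g (cargo aircraft limit, Class 4.1) — within limit.
Every hazard class is within its cargo aircraft limit and no segregation rule is violated.

Yes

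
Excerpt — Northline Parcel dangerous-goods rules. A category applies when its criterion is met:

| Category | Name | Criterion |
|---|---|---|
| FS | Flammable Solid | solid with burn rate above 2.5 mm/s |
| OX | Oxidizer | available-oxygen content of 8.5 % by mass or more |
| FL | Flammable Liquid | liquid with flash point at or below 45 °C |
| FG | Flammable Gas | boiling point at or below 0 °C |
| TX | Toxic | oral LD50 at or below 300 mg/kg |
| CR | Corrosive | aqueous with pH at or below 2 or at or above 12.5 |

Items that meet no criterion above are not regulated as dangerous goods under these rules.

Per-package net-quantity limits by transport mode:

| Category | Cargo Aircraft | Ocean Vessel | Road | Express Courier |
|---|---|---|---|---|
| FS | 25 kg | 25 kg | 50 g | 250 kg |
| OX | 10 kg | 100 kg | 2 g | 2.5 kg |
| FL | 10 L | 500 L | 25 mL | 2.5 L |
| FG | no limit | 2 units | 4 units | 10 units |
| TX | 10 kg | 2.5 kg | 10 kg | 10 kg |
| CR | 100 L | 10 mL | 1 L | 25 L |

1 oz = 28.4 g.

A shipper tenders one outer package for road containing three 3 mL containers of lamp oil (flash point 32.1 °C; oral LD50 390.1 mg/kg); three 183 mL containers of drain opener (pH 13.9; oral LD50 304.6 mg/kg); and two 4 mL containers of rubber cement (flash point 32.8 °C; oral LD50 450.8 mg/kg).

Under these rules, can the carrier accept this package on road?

Lamp oil: flash point 32.1 °C ≤ 45 °C → Category FL (Flammable Liquid).
Drain opener: pH 13.9 ≥ 12.5 → Category CR (Corrosive).
Rubber cement: flash point 32.8 °C ≤ 45 °C → Category FL (Flammable Liquid).
Category FL net quantity: (three 3 mL containers = 9 mL) + (two 4 mL containers = 8 mL) = 17 mL.
That is within the Category FL road limit of 25 mL.
Category CR quantity: three 183 mL containers = 549 mL.
549 mL ≤ 1 L (road limit, Category CR) — within limit.
Every hazard category is within its road limit and no segregation rule is violated.

Yes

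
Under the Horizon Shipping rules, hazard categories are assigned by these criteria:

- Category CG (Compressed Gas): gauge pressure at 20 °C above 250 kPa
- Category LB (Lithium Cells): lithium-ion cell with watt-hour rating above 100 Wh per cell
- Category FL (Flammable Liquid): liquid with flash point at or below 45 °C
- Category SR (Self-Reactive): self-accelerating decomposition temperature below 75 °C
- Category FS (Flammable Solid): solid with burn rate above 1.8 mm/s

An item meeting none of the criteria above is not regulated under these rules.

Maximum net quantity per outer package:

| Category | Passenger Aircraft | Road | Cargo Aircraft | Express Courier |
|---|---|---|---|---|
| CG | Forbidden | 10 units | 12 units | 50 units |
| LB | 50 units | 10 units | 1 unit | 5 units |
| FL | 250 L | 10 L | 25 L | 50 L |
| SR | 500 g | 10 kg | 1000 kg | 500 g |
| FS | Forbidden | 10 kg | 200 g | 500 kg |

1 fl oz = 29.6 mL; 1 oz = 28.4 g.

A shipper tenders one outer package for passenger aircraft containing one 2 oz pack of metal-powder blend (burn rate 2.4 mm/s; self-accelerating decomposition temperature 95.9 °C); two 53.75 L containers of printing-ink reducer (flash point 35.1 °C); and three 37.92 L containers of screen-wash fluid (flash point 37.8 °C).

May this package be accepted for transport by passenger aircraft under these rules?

Burn rate 2.4 mm/s meets the Category FS criterion (Flammable Solid), so the metal-powder blend is Category FS.
Flash point 35.1 °C meets the Category FL criterion (Flammable Liquid), so the printing-ink reducer is Category FL.
Flash point 37.8 °C meets the Category FL criterion (Flammable Liquid), so the screen-wash fluid is Category FL.
Category FL net quantity: (two 53.75 L containers = 107.5 L) + (three 37.92 L containers = 113.76 L) = 221.26 L.
221.26 L ≤ 250 L (passenger aircraft limit, Category FL) — within limit.
Category FS quantity: one 2 oz pack = 56.8 g.
Category FS is Forbidden by passenger aircraft.

No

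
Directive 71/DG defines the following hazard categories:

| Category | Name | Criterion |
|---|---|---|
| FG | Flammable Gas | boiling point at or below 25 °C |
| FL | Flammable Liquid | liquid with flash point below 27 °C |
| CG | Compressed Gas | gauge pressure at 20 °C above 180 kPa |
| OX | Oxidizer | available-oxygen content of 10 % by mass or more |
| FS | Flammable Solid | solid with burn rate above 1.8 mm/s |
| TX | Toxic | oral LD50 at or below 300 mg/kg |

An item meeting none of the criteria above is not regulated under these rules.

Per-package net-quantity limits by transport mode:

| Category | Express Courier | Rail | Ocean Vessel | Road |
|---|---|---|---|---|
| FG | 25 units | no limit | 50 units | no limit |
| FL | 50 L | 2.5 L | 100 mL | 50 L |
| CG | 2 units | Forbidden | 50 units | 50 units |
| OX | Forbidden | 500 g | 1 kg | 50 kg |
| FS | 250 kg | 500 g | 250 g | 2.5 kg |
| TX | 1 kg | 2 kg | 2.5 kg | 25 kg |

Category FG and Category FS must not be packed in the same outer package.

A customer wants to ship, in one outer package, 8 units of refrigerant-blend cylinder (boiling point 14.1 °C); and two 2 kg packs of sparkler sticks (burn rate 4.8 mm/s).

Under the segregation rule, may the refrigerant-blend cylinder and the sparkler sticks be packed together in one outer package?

With boiling point 14.1 °C (≤ 25 °C), the refrigerant-blend cylinder falls in Category FG.
The sparkler sticks have burn rate 4.8 mm/s, which is > 1.8 mm/s, so they are Category FS (Flammable Solid).
Category FG and Category FS may not share an outer package.

No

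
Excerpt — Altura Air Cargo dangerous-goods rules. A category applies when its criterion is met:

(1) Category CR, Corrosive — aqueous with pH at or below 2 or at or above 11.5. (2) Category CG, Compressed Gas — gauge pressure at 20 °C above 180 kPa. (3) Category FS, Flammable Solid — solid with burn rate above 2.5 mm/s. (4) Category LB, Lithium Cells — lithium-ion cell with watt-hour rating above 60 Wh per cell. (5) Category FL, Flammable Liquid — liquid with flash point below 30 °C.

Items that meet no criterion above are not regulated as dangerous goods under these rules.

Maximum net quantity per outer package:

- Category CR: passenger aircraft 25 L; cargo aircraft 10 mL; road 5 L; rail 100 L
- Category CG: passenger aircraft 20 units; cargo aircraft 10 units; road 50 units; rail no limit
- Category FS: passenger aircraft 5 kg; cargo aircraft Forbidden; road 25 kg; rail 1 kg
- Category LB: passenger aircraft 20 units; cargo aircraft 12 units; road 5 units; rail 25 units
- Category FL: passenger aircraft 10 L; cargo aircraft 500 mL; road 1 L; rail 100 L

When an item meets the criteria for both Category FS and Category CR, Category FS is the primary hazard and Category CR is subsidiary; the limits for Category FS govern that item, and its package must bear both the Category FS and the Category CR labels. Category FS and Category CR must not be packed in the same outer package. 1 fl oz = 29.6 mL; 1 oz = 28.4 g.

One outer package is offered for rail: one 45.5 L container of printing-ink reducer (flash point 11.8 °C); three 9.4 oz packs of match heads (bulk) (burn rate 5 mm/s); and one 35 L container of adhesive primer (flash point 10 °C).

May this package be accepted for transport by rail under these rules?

Yes

The printing-ink reducer has flash point 11.8 °C, which is < 30 °C, so it is Category FL (Flammable Liquid).
With burn rate 5 mm/s (> 2.5 mm/s), the match heads (bulk) fall in Category FS.
Adhesive primer: flash point 10 °C < 30 °C → Category FL (Flammable Liquid).
Category FS quantity: three 9.4 oz packs = 800.88 g.
800.88 g is within the rail limit of 1 kg for Category FS.
Total Category FL: 45.5 L + 35 L = 80.5 L.
That is within the Category FL rail limit of 100 L.
The segregation rule (Category FS with Category CR) does not apply to Category FS with Category FL.
Every hazard category is within its rail limit and no segregation rule is violated.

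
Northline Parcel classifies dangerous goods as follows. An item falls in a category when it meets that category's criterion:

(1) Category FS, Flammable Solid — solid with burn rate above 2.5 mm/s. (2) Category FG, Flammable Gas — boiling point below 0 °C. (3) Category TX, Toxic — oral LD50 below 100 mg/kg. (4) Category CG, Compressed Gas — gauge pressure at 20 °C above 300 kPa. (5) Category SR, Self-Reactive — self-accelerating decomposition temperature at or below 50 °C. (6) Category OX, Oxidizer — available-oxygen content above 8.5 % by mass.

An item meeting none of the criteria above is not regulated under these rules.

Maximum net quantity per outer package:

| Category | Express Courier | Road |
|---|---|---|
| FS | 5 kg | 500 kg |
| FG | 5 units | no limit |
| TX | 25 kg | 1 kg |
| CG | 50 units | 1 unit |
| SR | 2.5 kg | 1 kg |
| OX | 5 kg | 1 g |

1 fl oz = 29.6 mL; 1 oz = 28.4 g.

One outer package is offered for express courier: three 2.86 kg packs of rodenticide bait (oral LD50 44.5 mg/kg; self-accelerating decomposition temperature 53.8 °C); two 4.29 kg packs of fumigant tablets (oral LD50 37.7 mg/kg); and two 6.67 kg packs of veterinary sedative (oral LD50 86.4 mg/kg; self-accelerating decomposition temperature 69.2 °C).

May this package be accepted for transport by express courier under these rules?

With oral LD50 44.5 mg/kg (< 100 mg/kg), the rodenticide bait falls in Category TX.
With oral LD50 37.7 mg/kg (< 100 mg/kg), the fumigant tablets fall in Category TX.
The veterinary sedative has oral LD50 86.4 mg/kg, which is < 100 mg/kg, so it is Category TX (Toxic).
Category TX net quantity: (three 2.86 kg packs = 8.58 kg) + (two 4.29 kg packs = 8.58 kg) + (two 6.67 kg packs = 13.34 kg) = 30.5 kg.
30.5 kg exceeds the express courier limit of 25 kg for Category TX.

No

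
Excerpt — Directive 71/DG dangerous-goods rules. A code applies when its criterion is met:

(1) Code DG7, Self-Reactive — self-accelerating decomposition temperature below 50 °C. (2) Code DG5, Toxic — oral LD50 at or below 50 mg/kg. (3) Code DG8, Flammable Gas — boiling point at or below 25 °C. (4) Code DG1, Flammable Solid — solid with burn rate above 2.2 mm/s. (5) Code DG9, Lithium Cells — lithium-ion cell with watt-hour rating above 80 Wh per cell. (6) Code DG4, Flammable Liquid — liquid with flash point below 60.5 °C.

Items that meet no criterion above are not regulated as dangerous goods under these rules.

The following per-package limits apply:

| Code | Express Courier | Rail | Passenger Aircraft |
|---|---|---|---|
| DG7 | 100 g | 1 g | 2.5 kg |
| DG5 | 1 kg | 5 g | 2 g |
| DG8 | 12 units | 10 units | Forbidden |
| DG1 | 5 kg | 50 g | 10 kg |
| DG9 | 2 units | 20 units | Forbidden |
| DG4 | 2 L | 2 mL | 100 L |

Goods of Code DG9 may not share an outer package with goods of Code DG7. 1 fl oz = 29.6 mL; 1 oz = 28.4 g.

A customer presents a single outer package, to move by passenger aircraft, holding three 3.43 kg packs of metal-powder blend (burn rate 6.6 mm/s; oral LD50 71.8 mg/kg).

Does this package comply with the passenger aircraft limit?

Metal-powder blend: burn rate 6.6 mm/s > 2.2 mm/s → Code DG1 (Flammable Solid).
Code DG1 quantity: three 3.43 kg packs = 10.29 kg.
That exceeds the Code DG1 passenger aircraft limit of 10 kg.

No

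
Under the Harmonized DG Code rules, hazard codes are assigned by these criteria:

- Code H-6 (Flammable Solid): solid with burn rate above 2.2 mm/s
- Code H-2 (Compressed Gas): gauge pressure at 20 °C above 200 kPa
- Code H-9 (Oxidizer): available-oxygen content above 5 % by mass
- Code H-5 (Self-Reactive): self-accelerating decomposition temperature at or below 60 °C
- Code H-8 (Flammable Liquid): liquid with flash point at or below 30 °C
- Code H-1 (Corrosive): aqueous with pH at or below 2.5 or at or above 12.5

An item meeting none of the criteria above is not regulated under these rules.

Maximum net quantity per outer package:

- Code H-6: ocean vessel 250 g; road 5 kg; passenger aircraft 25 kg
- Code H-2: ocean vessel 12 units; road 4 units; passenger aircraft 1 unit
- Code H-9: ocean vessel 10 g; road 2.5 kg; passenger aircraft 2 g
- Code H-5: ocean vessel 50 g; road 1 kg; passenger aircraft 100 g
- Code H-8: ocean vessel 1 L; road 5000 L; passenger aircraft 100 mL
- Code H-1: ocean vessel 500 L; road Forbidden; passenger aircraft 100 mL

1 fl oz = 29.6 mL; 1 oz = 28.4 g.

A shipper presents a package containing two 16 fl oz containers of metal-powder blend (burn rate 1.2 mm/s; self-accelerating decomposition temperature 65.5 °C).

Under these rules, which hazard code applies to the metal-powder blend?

Not regulated

burn rate 1.2 mm/s is not above 2.2 mm/s, so Code H-6 does not apply.
self-accelerating decomposition temperature 65.5 °C is not below 60 °C, so Code H-5 does not apply.
No criterion is met, so the item is not regulated.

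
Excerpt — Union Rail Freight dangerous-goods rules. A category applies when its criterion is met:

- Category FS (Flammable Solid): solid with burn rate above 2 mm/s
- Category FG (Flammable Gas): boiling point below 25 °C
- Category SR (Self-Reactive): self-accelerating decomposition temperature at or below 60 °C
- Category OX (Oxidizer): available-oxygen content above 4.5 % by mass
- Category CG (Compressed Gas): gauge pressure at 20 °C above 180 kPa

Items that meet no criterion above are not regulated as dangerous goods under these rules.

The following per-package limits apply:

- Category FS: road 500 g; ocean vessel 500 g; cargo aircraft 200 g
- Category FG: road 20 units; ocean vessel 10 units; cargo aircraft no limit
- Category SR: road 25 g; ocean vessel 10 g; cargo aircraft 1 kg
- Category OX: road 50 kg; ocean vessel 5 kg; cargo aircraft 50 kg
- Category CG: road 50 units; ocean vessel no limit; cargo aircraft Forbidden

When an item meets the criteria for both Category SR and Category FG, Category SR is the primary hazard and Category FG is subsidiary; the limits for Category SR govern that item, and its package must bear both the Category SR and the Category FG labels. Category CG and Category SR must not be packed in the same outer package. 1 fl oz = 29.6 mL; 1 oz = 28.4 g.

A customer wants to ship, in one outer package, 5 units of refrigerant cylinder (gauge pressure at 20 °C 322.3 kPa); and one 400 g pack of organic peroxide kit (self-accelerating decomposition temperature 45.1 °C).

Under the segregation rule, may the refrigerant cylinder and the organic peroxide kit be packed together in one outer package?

No

Refrigerant cylinder: gauge pressure at 20 °C 322.3 kPa > 180 kPa → Category CG (Compressed Gas).
Organic peroxide kit: self-accelerating decomposition temperature 45.1 °C ≤ 60 °C → Category SR (Self-Reactive).
Category CG and Category SR may not share an outer package.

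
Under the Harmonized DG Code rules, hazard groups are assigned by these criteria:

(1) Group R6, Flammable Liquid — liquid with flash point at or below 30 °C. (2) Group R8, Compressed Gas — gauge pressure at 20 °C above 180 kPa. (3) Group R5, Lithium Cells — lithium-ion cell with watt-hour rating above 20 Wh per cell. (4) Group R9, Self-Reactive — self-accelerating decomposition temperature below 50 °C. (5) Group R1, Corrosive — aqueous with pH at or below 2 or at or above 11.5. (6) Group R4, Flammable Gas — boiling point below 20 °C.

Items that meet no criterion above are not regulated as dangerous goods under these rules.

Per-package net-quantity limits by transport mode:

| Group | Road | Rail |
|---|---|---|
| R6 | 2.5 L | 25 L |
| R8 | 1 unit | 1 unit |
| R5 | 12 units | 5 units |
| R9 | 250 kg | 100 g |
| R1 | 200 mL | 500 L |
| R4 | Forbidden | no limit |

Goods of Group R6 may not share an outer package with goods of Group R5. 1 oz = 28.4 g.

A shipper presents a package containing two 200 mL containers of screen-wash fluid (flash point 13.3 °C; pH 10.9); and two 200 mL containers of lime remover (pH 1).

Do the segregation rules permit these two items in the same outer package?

Screen-wash fluid: flash point 13.3 °C ≤ 30 °C → Group R6 (Flammable Liquid).
With pH 1 (≤ 2), the lime remover falls in Group R1.
No segregation rule bars Group R6 with Group R1.

Yes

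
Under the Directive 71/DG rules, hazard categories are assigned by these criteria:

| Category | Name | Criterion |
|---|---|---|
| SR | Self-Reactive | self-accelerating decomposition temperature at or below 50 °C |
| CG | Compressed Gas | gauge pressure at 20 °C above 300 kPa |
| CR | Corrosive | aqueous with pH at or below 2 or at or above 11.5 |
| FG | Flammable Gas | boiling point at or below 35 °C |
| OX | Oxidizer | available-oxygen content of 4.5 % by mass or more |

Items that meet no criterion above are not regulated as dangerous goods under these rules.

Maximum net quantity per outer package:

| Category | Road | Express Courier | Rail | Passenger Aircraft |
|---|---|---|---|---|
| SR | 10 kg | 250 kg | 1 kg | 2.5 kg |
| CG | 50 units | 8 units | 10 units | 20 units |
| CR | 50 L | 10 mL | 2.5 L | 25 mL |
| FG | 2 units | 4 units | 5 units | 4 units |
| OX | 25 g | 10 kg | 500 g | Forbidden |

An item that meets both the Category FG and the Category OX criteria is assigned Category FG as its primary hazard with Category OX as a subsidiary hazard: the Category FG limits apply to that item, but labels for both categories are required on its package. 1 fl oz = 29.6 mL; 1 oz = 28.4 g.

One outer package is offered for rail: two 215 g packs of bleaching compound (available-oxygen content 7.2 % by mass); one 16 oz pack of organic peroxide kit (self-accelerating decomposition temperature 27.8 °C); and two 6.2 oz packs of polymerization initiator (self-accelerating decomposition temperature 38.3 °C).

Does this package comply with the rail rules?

Yes

Bleaching compound: available-oxygen content 7.2 % by mass ≥ 4.5 % by mass → Category OX (Oxidizer).
Self-accelerating decomposition temperature 27.8 °C meets the Category SR criterion (Self-Reactive), so the organic peroxide kit is Category SR.
Polymerization initiator: self-accelerating decomposition temperature 38.3 °C ≤ 50 °C → Category SR (Self-Reactive).
Category SR net quantity: (one 16 oz pack = 454.4 g) + (two 6.2 oz packs = 352.16 g) = 806.56 g.
That is within the Category SR rail limit of 1 kg.
Category OX quantity: two 215 g packs = 430 g.
430 g is within the rail limit of 500 g for Category OX.
Every hazard category is within its rail limit and no segregation rule is violated.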